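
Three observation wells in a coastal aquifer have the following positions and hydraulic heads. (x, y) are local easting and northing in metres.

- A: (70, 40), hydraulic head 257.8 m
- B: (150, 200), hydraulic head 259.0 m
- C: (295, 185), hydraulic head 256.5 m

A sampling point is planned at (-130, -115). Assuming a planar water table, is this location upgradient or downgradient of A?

upgradient

With h = a·x + b·y + c and A as origin, the differences give:
  80·a + 160·b = +1.2
  225·a + 145·b = -1.3
Eliminate b (×145 and ×160, subtract): -24400·a = 382.00 → a = ∂h/∂x = -0.01566
Back-substitute: b = ∂h/∂y = +0.01533.
Head at (-130, -115) = 257.8 + (-0.01566)·(-200) + (+0.01533)·(-155) = 258.56 m.
That is higher than the 257.8 m at A, so the point is upgradient.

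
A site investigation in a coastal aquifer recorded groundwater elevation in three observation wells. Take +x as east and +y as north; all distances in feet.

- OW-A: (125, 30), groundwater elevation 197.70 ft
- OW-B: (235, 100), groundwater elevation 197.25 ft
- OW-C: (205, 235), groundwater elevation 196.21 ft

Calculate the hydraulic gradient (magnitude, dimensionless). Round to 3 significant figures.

Taking OW-A as reference: OW-B−OW-A = (110, 70, -0.45); OW-C−OW-A = (80, 205, -1.49).
Determinant of the coordinate differences = 110·205 − 80·70 = 16950.
∂h/∂x = [(-0.45)·205 − (-1.49)·70] / 16950 = +0.0007109
∂h/∂y = [110·(-1.49) − 80·(-0.45)] / 16950 = -0.007546
|∇h| = √(0.0007109² + -0.007546²) = 0.007579

0.00758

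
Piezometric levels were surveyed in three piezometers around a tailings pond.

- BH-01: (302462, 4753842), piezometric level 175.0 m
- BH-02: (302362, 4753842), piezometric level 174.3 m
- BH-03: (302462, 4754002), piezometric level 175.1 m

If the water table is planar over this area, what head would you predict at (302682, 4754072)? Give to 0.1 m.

∂h/∂x = (174.3 − 175.0) / (302362 − 302462) = +0.007000
∂h/∂y = (175.1 − 175.0) / (4754002 − 4753842) = +0.0006250
h(302682, 4754072) = 175.0 + (+0.007000)·(220) + (+0.0006250)·(230) = 175.0 +1.540 +0.144 = 176.684 m.

176.7 m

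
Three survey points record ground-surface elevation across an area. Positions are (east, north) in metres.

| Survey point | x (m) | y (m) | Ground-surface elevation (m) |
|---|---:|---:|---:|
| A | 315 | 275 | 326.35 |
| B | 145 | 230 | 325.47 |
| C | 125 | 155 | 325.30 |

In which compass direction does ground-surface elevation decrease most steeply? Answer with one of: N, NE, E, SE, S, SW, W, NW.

With z = a·x + b·y + c and A as origin, the differences give:
  (-170)·a + (-45)·b = -0.88
  (-190)·a + (-120)·b = -1.05
Eliminate b (×(-120) and ×(-45), subtract): 11850·a = 58.350 → a = ∂z/∂x = +0.004924
Back-substitute: b = ∂z/∂y = +0.0009536.
Steepest decrease is along −∇f = (-0.004924 E, -0.0009536 N) → west.

W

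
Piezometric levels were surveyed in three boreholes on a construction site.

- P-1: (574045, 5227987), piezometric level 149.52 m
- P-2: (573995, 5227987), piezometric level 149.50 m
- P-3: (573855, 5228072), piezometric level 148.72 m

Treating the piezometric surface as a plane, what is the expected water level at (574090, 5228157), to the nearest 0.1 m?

148.1 m

Differences from P-1: to P-2 (Δx, Δy, Δh) = (-50, 0, -0.02); to P-3 = (-190, 85, -0.80).
Determinant of the coordinate differences = (-50)·85 − (-190)·0 = -4250.
∂h/∂x = [(-0.02)·85 − (-0.80)·0] / -4250 = +0.0004000
∂h/∂y = [(-50)·(-0.80) − (-190)·(-0.02)] / -4250 = -0.008518
h(574090, 5228157) = 149.52 + (+0.0004000)·(45) + (-0.008518)·(170) = 149.52 +0.018 -1.448 = 148.090 m.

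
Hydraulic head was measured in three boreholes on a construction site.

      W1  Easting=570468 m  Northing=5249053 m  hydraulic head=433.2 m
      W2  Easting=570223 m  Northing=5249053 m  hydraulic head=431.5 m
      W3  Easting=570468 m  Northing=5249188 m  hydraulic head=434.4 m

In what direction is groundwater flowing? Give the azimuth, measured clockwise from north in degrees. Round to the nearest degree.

218°

∂h/∂x = (431.5 − 433.2) / (570223 − 570468) = +0.006939
∂h/∂y = (434.4 − 433.2) / (5249188 − 5249053) = +0.008889
Flow direction (−∇h) has components (-0.006939 E, -0.008889 N).
Azimuth = atan2(E, N) = atan2(-0.006939, -0.008889) = 218.0° ≈ 218°.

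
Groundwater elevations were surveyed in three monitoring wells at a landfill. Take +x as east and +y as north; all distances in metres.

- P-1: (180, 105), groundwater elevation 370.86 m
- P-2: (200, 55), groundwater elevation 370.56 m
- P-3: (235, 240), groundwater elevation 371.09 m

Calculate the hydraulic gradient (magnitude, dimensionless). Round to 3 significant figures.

0.00658

With h = a·x + b·y + c and P-1 as origin, the differences give:
  20·a + (-50)·b = -0.30
  55·a + 135·b = +0.23
Eliminate b (×135 and ×(-50), subtract): 5450·a = -29.000 → a = ∂h/∂x = -0.005321
Back-substitute: b = ∂h/∂y = +0.003872.
|∇h| = √(-0.005321² + 0.003872²) = 0.006581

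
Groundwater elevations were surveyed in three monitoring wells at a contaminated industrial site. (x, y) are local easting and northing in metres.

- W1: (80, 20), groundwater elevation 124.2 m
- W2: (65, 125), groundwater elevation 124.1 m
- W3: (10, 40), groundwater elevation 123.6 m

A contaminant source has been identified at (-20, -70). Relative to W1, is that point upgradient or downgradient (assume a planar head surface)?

downgradient

Differences from W1: to W2 (Δx, Δy, Δh) = (-15, 105, -0.1); to W3 = (-70, 20, -0.6).
Solve a·Δx + b·Δy = Δh: det = (-15)·20 − (-70)·105 = 7050.
∂h/∂x = [(-0.1)·20 − (-0.6)·105] / 7050 = +0.008652
∂h/∂y = [(-15)·(-0.6) − (-70)·(-0.1)] / 7050 = +0.0002837
Head at (-20, -70) = 124.2 + (+0.008652)·(-100) + (+0.0002837)·(-90) = 123.31 m.
That is lower than the 124.2 m at W1, so the point is downgradient.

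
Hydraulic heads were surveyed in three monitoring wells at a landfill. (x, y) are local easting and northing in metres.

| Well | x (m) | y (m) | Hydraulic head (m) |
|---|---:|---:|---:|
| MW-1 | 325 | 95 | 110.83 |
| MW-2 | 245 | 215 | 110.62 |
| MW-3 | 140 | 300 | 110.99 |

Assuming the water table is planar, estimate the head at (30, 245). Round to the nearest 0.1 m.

112.7 m

With h = a·x + b·y + c and MW-1 as origin, the differences give:
  (-80)·a + 120·b = -0.21
  (-185)·a + 205·b = +0.16
Eliminate b (×205 and ×120, subtract): 5800·a = -62.250 → a = ∂h/∂x = -0.01073
Back-substitute: b = ∂h/∂y = -0.008905.
h(30, 245) = 110.83 + (-0.01073)·(-295) + (-0.008905)·(150) = 110.83 +3.166 -1.336 = 112.660 m.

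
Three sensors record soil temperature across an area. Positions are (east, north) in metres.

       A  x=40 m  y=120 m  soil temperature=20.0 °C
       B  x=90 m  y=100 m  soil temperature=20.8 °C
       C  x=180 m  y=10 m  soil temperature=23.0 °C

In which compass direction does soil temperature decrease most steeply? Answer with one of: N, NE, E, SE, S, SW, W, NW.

NW

With T = a·x + b·y + c and A as origin, the differences give:
  50·a + (-20)·b = +0.8
  140·a + (-110)·b = +3.0
Eliminate b (×(-110) and ×(-20), subtract): -2700·a = -28.00 → a = ∂T/∂x = +0.01037
Back-substitute: b = ∂T/∂y = -0.01407.
Steepest decrease is along −∇f = (-0.01037 E, +0.01407 N) → northwest.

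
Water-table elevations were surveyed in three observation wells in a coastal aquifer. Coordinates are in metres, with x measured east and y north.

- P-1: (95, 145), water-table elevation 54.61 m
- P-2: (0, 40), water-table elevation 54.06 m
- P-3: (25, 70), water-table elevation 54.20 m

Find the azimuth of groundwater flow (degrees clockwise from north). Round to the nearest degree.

Taking P-1 as reference: P-2−P-1 = (-95, -105, -0.55); P-3−P-1 = (-70, -75, -0.41).
Determinant of the coordinate differences = (-95)·(-75) − (-70)·(-105) = -225.
∂h/∂x = [(-0.55)·(-75) − (-0.41)·(-105)] / -225 = +0.008000
∂h/∂y = [(-95)·(-0.41) − (-70)·(-0.55)] / -225 = -0.002000
Flow direction (−∇h) has components (-0.008000 E, +0.002000 N).
Azimuth = atan2(E, N) = atan2(-0.008000, +0.002000) = 284.0° ≈ 284°.

284°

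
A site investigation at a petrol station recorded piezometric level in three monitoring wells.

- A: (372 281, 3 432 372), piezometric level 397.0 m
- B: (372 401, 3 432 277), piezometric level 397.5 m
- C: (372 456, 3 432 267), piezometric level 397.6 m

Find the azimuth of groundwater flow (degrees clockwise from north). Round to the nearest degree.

Three-point gradient (reference A): Δ to B = (120, -95, +0.5), Δ to C = (175, -105, +0.6).
∂h/∂x = +0.001118, ∂h/∂y = -0.003851 (det = 4025).
Flow direction (−∇h) has components (-0.001118 E, +0.003851 N).
Azimuth = atan2(E, N) = atan2(-0.001118, +0.003851) = 343.8° ≈ 344°.

344°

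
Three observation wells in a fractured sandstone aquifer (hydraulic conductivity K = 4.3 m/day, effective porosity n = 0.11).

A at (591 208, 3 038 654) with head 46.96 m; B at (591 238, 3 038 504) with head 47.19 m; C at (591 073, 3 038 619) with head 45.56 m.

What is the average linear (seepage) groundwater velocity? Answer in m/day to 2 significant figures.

0.40 m/day

With h = a·x + b·y + c and A as origin, the differences give:
  30·a + (-150)·b = +0.23
  (-135)·a + (-35)·b = -1.40
Eliminate b (×(-35) and ×(-150), subtract): -21300·a = -218.050 → a = ∂h/∂x = +0.01024
Back-substitute: b = ∂h/∂y = +0.0005141.
|∇h| = √(0.01024² + 0.0005141²) = 0.01025
Seepage velocity v = K·i/n = 4.3 × 0.01025 / 0.11 = 0.4007 m/day.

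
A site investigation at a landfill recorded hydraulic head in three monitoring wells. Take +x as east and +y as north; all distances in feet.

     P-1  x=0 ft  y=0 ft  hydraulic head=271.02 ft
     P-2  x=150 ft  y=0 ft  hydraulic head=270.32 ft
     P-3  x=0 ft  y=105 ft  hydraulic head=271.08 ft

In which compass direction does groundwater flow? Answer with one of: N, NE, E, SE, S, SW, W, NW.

∂h/∂x = (270.32 − 271.02) / (150 − 0) = -0.004667
∂h/∂y = (271.08 − 271.02) / (105 − 0) = +0.0005714
Flow = −∇h = (+0.004667 east, -0.0005714 north), which points east.

E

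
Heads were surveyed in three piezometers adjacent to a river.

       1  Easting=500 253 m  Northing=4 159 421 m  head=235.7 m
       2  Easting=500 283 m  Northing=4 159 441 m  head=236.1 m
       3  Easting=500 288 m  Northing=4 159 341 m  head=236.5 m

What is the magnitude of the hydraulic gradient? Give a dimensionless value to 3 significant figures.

Taking 1 as reference: 2−1 = (30, 20, +0.4); 3−1 = (35, -80, +0.8).
Solve a·Δx + b·Δy = Δh: det = 30·(-80) − 35·20 = -3100.
∂h/∂x = [(+0.4)·(-80) − (+0.8)·20] / -3100 = +0.01548
∂h/∂y = [30·(+0.8) − 35·(+0.4)] / -3100 = -0.003226
|∇h| = √(0.01548² + -0.003226²) = 0.01581

0.0158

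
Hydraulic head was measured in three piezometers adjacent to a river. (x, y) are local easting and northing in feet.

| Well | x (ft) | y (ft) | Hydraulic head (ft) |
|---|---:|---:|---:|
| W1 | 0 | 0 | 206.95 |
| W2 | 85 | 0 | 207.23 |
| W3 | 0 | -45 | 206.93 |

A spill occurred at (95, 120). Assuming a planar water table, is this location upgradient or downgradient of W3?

upgradient

∂h/∂x = (207.23 − 206.95) / (85 − 0) = +0.003294
∂h/∂y = (206.93 − 206.95) / (-45 − 0) = +0.0004444
Head at (95, 120) = 206.95 + (+0.003294)·(95) + (+0.0004444)·(120) = 207.32 ft.
That is higher than the 206.93 ft at W3, so the point is upgradient.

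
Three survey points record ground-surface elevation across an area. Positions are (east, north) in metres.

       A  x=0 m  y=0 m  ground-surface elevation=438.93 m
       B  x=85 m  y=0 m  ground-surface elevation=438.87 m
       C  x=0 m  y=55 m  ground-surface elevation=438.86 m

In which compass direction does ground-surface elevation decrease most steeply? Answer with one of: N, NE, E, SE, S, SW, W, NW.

NE

∂z/∂x = (438.87 − 438.93) / (85 − 0) = -0.0007059
∂z/∂y = (438.86 − 438.93) / (55 − 0) = -0.001273
Steepest decrease is along −∇f = (+0.0007059 E, +0.001273 N) → northeast.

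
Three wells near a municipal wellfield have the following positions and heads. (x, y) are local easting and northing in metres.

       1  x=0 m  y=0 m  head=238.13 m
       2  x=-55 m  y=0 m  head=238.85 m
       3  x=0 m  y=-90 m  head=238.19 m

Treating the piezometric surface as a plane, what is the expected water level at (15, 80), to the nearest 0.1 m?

∂h/∂x = (238.85 − 238.13) / (-55 − 0) = -0.01309
∂h/∂y = (238.19 − 238.13) / (-90 − 0) = -0.0006667
h(15, 80) = 238.13 + (-0.01309)·(15) + (-0.0006667)·(80) = 238.13 -0.196 -0.053 = 237.880 m.

237.9 m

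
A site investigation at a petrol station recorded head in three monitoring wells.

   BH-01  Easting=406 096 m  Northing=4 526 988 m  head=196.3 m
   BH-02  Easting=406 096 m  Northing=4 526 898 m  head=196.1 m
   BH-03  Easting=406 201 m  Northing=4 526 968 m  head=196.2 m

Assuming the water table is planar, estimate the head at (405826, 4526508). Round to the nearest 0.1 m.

With h = a·x + b·y + c and BH-01 as origin, the differences give:
  0·a + (-90)·b = -0.2
  105·a + (-20)·b = -0.1
Eliminate b (×(-20) and ×(-90), subtract): 9450·a = -5.00 → a = ∂h/∂x = -0.0005291
Back-substitute: b = ∂h/∂y = +0.002222.
h(405826, 4526508) = 196.3 + (-0.0005291)·(-270) + (+0.002222)·(-480) = 196.3 +0.143 -1.067 = 195.376 m.

195.4 m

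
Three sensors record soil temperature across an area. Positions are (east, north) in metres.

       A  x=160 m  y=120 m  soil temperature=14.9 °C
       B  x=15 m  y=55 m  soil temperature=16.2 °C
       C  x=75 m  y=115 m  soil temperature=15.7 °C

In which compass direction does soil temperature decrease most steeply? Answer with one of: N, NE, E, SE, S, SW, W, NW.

E

Three-point gradient (reference A): Δ to B = (-145, -65, +1.3), Δ to C = (-85, -5, +0.8).
∂T/∂x = -0.009479, ∂T/∂y = +0.001146 (det = -4800).
Steepest decrease is along −∇f = (+0.009479 E, -0.001146 N) → east.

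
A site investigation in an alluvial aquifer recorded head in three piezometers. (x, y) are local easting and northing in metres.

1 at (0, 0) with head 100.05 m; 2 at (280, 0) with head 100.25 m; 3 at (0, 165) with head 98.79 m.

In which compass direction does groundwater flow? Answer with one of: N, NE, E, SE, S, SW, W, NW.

N

∂h/∂x = (100.25 − 100.05) / (280 − 0) = +0.0007143
∂h/∂y = (98.79 − 100.05) / (165 − 0) = -0.007636
Flow = −∇h = (-0.0007143 east, +0.007636 north), which points north.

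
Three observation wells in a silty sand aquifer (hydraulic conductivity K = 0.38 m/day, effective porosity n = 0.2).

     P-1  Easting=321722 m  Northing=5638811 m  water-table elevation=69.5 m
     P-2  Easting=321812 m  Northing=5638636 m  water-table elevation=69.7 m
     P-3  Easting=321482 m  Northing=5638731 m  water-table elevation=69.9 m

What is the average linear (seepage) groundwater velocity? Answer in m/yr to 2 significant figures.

Taking P-1 as reference: P-2−P-1 = (90, -175, +0.2); P-3−P-1 = (-240, -80, +0.4).
Solve a·Δx + b·Δy = Δh: det = 90·(-80) − (-240)·(-175) = -49200.
∂h/∂x = [(+0.2)·(-80) − (+0.4)·(-175)] / -49200 = -0.001098
∂h/∂y = [90·(+0.4) − (-240)·(+0.2)] / -49200 = -0.001707
|∇h| = √(-0.001098² + -0.001707²) = 0.00203
Seepage velocity v = K·i/n = 0.38 × 0.00203 / 0.2 = 0.003857 m/day = 1.409 m/yr.

1.4 m/yr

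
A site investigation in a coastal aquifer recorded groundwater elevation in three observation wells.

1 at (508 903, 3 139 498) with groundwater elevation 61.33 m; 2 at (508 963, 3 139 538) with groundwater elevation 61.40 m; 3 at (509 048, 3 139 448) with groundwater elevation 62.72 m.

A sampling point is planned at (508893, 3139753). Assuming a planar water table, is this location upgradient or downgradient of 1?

Taking 1 as reference: 2−1 = (60, 40, +0.07); 3−1 = (145, -50, +1.39).
Determinant of the coordinate differences = 60·(-50) − 145·40 = -8800.
∂h/∂x = [(+0.07)·(-50) − (+1.39)·40] / -8800 = +0.006716
∂h/∂y = [60·(+1.39) − 145·(+0.07)] / -8800 = -0.008324
Head at (508893, 3139753) = 61.33 + (+0.006716)·(-10) + (-0.008324)·(255) = 59.14 m.
That is lower than the 61.33 m at 1, so the point is downgradient.

downgradient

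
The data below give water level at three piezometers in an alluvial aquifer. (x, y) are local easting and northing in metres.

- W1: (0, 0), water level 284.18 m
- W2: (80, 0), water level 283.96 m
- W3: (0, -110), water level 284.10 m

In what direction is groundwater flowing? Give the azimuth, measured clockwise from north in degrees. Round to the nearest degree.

105°

∂h/∂x = (283.96 − 284.18) / (80 − 0) = -0.002750
∂h/∂y = (284.10 − 284.18) / (-110 − 0) = +0.0007273
Flow direction (−∇h) has components (+0.002750 E, -0.0007273 N).
Azimuth = atan2(E, N) = atan2(+0.002750, -0.0007273) = 104.8° ≈ 105°.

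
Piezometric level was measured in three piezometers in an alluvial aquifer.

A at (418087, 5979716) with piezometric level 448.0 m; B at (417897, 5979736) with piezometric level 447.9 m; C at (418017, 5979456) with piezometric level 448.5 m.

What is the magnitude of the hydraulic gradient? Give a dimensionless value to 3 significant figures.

0.00203

Differences from A: to B (Δx, Δy, Δh) = (-190, 20, -0.1); to C = (-70, -260, +0.5).
Solve a·Δx + b·Δy = Δh: det = (-190)·(-260) − (-70)·20 = 50800.
∂h/∂x = [(-0.1)·(-260) − (+0.5)·20] / 50800 = +0.0003150
∂h/∂y = [(-190)·(+0.5) − (-70)·(-0.1)] / 50800 = -0.002008
|∇h| = √(0.0003150² + -0.002008²) = 0.002033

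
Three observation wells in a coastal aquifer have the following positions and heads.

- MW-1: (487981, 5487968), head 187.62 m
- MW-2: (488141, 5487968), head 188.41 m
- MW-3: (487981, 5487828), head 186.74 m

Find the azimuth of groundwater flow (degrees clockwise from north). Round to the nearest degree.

∂h/∂x = (188.41 − 187.62) / (488141 − 487981) = +0.004937
∂h/∂y = (186.74 − 187.62) / (5487828 − 5487968) = +0.006286
Flow direction (−∇h) has components (-0.004937 E, -0.006286 N).
Azimuth = atan2(E, N) = atan2(-0.004937, -0.006286) = 218.2° ≈ 218°.

218°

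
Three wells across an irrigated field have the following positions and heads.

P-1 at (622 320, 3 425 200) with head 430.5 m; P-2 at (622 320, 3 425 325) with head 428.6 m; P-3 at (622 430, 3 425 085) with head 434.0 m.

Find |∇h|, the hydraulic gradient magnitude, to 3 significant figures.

0.0220

Taking P-1 as reference: P-2−P-1 = (0, 125, -1.9); P-3−P-1 = (110, -115, +3.5).
Solve a·Δx + b·Δy = Δh: det = 0·(-115) − 110·125 = -13750.
∂h/∂x = [(-1.9)·(-115) − (+3.5)·125] / -13750 = +0.01593
∂h/∂y = [0·(+3.5) − 110·(-1.9)] / -13750 = -0.01520
|∇h| = √(0.01593² + -0.01520²) = 0.02202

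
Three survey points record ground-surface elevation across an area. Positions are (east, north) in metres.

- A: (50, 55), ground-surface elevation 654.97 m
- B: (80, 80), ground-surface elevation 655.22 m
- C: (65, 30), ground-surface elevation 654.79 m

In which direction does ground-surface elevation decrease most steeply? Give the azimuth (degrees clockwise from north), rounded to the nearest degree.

Differences from A: to B (Δx, Δy, Δh) = (30, 25, +0.25); to C = (15, -25, -0.18).
Solve a·Δx + b·Δy = Δz: det = 30·(-25) − 15·25 = -1125.
∂z/∂x = [(+0.25)·(-25) − (-0.18)·25] / -1125 = +0.001556
∂z/∂y = [30·(-0.18) − 15·(+0.25)] / -1125 = +0.008133
Steepest decrease is along −∇f: components (-0.001556 E, -0.008133 N).
Azimuth = atan2(-0.001556, -0.008133) = 190.8° ≈ 191°.

191°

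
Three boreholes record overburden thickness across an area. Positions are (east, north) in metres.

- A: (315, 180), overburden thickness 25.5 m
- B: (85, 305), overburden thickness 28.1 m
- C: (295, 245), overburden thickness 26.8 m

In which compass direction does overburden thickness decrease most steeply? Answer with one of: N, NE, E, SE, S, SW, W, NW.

S

With d = a·x + b·y + c and A as origin, the differences give:
  (-230)·a + 125·b = +2.6
  (-20)·a + 65·b = +1.3
Eliminate b (×65 and ×125, subtract): -12450·a = 6.50 → a = ∂d/∂x = -0.0005221
Back-substitute: b = ∂d/∂y = +0.01984.
Steepest decrease is along −∇f = (+0.0005221 E, -0.01984 N) → south.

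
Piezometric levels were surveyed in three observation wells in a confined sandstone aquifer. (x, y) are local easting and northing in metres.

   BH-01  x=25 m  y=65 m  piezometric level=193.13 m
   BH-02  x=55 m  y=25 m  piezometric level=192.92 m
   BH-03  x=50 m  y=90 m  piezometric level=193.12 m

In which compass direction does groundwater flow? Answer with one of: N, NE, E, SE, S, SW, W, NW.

With h = a·x + b·y + c and BH-01 as origin, the differences give:
  30·a + (-40)·b = -0.21
  25·a + 25·b = -0.01
Eliminate b (×25 and ×(-40), subtract): 1750·a = -5.650 → a = ∂h/∂x = -0.003229
Back-substitute: b = ∂h/∂y = +0.002829.
Flow = −∇h = (+0.003229 east, -0.002829 north), which points southeast.

SE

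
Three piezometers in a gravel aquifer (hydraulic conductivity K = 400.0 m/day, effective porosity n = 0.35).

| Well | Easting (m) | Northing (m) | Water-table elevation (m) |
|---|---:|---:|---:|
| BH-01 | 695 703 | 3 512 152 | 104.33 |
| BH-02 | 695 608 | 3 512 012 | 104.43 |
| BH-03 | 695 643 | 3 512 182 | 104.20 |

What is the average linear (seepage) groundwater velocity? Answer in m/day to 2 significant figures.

Taking BH-01 as reference: BH-02−BH-01 = (-95, -140, +0.10); BH-03−BH-01 = (-60, 30, -0.13).
Solve a·Δx + b·Δy = Δh: det = (-95)·30 − (-60)·(-140) = -11250.
∂h/∂x = [(+0.10)·30 − (-0.13)·(-140)] / -11250 = +0.001351
∂h/∂y = [(-95)·(-0.13) − (-60)·(+0.10)] / -11250 = -0.001631
|∇h| = √(0.001351² + -0.001631²) = 0.002118
Seepage velocity v = K·i/n = 400.0 × 0.002118 / 0.35 = 2.421 m/day.

2.4 m/day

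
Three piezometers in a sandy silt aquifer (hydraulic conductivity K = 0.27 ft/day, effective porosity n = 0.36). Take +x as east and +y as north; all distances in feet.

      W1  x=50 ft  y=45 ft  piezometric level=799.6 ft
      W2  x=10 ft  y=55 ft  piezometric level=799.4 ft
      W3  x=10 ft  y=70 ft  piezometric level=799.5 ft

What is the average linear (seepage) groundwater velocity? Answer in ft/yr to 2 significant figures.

With h = a·x + b·y + c and W1 as origin, the differences give:
  (-40)·a + 10·b = -0.2
  (-40)·a + 25·b = -0.1
Eliminate b (×25 and ×10, subtract): -600·a = -4.00 → a = ∂h/∂x = +0.006667
Back-substitute: b = ∂h/∂y = +0.006667.
|∇h| = √(0.006667² + 0.006667²) = 0.009429
Seepage velocity v = K·i/n = 0.27 × 0.009429 / 0.36 = 0.007072 ft/day = 2.583 ft/yr.

2.6 ft/yr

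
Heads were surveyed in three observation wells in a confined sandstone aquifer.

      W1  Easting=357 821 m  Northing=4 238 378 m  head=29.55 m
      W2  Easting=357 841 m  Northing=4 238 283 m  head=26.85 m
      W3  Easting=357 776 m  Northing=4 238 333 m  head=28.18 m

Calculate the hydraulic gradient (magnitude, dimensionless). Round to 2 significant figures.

Differences from W1: to W2 (Δx, Δy, Δh) = (20, -95, -2.70); to W3 = (-45, -45, -1.37).
Solve a·Δx + b·Δy = Δh: det = 20·(-45) − (-45)·(-95) = -5175.
∂h/∂x = [(-2.70)·(-45) − (-1.37)·(-95)] / -5175 = +0.001671
∂h/∂y = [20·(-1.37) − (-45)·(-2.70)] / -5175 = +0.02877
|∇h| = √(0.001671² + 0.02877²) = 0.02882

0.029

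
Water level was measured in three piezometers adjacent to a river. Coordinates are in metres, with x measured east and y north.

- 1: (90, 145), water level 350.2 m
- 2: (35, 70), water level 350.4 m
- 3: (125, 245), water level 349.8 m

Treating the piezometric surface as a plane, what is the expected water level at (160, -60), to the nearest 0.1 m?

Three-point gradient (reference 1): Δ to 2 = (-55, -75, +0.2), Δ to 3 = (35, 100, -0.4).
∂h/∂x = +0.003478, ∂h/∂y = -0.005217 (det = -2875).
h(160, -60) = 350.2 + (+0.003478)·(70) + (-0.005217)·(-205) = 350.2 +0.243 +1.070 = 351.513 m.

351.5 m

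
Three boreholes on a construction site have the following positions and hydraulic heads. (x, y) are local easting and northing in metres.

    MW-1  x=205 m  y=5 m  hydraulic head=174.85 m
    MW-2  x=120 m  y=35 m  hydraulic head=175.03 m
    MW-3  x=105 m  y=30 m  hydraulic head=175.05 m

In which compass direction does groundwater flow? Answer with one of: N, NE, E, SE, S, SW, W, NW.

Taking MW-1 as reference: MW-2−MW-1 = (-85, 30, +0.18); MW-3−MW-1 = (-100, 25, +0.20).
Solve a·Δx + b·Δy = Δh: det = (-85)·25 − (-100)·30 = 875.
∂h/∂x = [(+0.18)·25 − (+0.20)·30] / 875 = -0.001714
∂h/∂y = [(-85)·(+0.20) − (-100)·(+0.18)] / 875 = +0.001143
Flow = −∇h = (+0.001714 east, -0.001143 north), which points southeast.

SE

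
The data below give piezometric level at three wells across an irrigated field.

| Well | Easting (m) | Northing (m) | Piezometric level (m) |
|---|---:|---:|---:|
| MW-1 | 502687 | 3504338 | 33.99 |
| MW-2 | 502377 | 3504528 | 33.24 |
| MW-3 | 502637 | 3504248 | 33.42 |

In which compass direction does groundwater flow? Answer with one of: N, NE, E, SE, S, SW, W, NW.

Three-point gradient (reference MW-1): Δ to MW-2 = (-310, 190, -0.75), Δ to MW-3 = (-50, -90, -0.57).
∂h/∂x = +0.004701, ∂h/∂y = +0.003722 (det = 37400).
Flow = −∇h = (-0.004701 east, -0.003722 north), which points southwest.

SW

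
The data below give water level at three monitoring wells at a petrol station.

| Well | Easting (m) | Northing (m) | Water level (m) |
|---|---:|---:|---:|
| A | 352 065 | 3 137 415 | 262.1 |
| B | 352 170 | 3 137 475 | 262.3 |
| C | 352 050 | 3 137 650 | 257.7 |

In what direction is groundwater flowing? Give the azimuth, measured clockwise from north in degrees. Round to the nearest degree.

With h = a·x + b·y + c and A as origin, the differences give:
  105·a + 60·b = +0.2
  (-15)·a + 235·b = -4.4
Eliminate b (×235 and ×60, subtract): 25575·a = 311.00 → a = ∂h/∂x = +0.01216
Back-substitute: b = ∂h/∂y = -0.01795.
Flow direction (−∇h) has components (-0.01216 E, +0.01795 N).
Azimuth = atan2(E, N) = atan2(-0.01216, +0.01795) = 325.9° ≈ 326°.

326°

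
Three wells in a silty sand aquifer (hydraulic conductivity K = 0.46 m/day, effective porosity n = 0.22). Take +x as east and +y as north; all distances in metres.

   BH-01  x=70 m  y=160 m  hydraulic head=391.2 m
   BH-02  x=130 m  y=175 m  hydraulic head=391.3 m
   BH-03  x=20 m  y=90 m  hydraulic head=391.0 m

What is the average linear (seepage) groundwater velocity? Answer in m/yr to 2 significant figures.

1.8 m/yr

With h = a·x + b·y + c and BH-01 as origin, the differences give:
  60·a + 15·b = +0.1
  (-50)·a + (-70)·b = -0.2
Eliminate b (×(-70) and ×15, subtract): -3450·a = -4.00 → a = ∂h/∂x = +0.001159
Back-substitute: b = ∂h/∂y = +0.002029.
|∇h| = √(0.001159² + 0.002029²) = 0.002337
Seepage velocity v = K·i/n = 0.46 × 0.002337 / 0.22 = 0.004886 m/day = 1.785 m/yr.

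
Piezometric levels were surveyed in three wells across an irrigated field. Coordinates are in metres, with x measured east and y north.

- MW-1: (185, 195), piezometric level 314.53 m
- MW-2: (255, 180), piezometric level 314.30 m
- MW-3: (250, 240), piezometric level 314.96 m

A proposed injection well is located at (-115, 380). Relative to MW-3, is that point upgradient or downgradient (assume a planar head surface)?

upgradient

Three-point gradient (reference MW-1): Δ to MW-2 = (70, -15, -0.23), Δ to MW-3 = (65, 45, +0.43).
∂h/∂x = -0.0009455, ∂h/∂y = +0.01092 (det = 4125).
Head at (-115, 380) = 314.53 + (-0.0009455)·(-300) + (+0.01092)·(185) = 316.83 m.
That is higher than the 314.96 m at MW-3, so the point is upgradient.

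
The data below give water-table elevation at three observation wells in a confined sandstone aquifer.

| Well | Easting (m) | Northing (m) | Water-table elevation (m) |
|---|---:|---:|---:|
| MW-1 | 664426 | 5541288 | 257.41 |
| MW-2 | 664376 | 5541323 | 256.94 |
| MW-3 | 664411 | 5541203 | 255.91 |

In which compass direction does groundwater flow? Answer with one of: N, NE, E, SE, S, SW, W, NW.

SW

Three-point gradient (reference MW-1): Δ to MW-2 = (-50, 35, -0.47), Δ to MW-3 = (-15, -85, -1.50).
∂h/∂x = +0.01936, ∂h/∂y = +0.01423 (det = 4775).
Flow = −∇h = (-0.01936 east, -0.01423 north), which points southwest.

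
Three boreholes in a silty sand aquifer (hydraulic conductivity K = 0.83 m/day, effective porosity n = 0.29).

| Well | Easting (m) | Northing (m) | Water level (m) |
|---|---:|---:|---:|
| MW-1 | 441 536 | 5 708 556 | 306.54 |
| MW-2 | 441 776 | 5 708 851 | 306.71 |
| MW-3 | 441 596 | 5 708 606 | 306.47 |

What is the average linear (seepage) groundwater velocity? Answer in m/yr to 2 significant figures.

Three-point gradient (reference MW-1): Δ to MW-2 = (240, 295, +0.17), Δ to MW-3 = (60, 50, -0.07).
∂h/∂x = -0.005114, ∂h/∂y = +0.004737 (det = -5700).
|∇h| = √(-0.005114² + 0.004737²) = 0.006971
Seepage velocity v = K·i/n = 0.83 × 0.006971 / 0.29 = 0.01995 m/day = 7.287 m/yr.

7.3 m/yr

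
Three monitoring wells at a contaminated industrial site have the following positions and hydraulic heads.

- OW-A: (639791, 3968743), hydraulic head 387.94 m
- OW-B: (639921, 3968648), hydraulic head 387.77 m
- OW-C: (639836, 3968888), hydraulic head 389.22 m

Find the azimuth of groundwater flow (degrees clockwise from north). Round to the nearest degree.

Taking OW-A as reference: OW-B−OW-A = (130, -95, -0.17); OW-C−OW-A = (45, 145, +1.28).
Solve a·Δx + b·Δy = Δh: det = 130·145 − 45·(-95) = 23125.
∂h/∂x = [(-0.17)·145 − (+1.28)·(-95)] / 23125 = +0.004192
∂h/∂y = [130·(+1.28) − 45·(-0.17)] / 23125 = +0.007526
Flow direction (−∇h) has components (-0.004192 E, -0.007526 N).
Azimuth = atan2(E, N) = atan2(-0.004192, -0.007526) = 209.1° ≈ 209°.

209°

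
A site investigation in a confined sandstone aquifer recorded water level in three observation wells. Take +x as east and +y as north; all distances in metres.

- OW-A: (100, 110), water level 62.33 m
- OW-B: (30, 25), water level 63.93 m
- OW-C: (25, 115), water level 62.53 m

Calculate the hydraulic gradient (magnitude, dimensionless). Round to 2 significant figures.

0.016

Three-point gradient (reference OW-A): Δ to OW-B = (-70, -85, +1.60), Δ to OW-C = (-75, 5, +0.20).
∂h/∂x = -0.003717, ∂h/∂y = -0.01576 (det = -6725).
|∇h| = √(-0.003717² + -0.01576²) = 0.01619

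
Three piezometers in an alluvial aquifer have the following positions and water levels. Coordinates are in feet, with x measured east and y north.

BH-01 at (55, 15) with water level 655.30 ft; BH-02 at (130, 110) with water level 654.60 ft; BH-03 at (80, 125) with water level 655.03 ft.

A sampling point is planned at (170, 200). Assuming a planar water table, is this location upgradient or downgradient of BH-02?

downgradient

Differences from BH-01: to BH-02 (Δx, Δy, Δh) = (75, 95, -0.70); to BH-03 = (25, 110, -0.27).
Determinant of the coordinate differences = 75·110 − 25·95 = 5875.
∂h/∂x = [(-0.70)·110 − (-0.27)·95] / 5875 = -0.008740
∂h/∂y = [75·(-0.27) − 25·(-0.70)] / 5875 = -0.0004681
Head at (170, 200) = 655.30 + (-0.008740)·(115) + (-0.0004681)·(185) = 654.21 ft.
That is lower than the 654.60 ft at BH-02, so the point is downgradient.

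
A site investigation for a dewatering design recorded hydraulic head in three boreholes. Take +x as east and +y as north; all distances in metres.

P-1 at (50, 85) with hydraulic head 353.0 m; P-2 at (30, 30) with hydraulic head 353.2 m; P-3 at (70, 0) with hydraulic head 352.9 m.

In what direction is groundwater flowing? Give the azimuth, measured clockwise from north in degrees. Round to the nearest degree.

With h = a·x + b·y + c and P-1 as origin, the differences give:
  (-20)·a + (-55)·b = +0.2
  20·a + (-85)·b = -0.1
Eliminate b (×(-85) and ×(-55), subtract): 2800·a = -22.50 → a = ∂h/∂x = -0.008036
Back-substitute: b = ∂h/∂y = -0.0007143.
Flow direction (−∇h) has components (+0.008036 E, +0.0007143 N).
Azimuth = atan2(E, N) = atan2(+0.008036, +0.0007143) = 84.9° ≈ 085°.

085°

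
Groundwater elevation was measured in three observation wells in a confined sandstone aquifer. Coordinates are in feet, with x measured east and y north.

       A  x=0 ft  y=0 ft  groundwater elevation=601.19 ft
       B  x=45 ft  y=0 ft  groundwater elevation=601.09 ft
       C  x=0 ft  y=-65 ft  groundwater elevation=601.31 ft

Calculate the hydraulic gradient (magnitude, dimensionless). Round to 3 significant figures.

0.00289

∂h/∂x = (601.09 − 601.19) / (45 − 0) = -0.002222
∂h/∂y = (601.31 − 601.19) / (-65 − 0) = -0.001846
|∇h| = √(-0.002222² + -0.001846²) = 0.002889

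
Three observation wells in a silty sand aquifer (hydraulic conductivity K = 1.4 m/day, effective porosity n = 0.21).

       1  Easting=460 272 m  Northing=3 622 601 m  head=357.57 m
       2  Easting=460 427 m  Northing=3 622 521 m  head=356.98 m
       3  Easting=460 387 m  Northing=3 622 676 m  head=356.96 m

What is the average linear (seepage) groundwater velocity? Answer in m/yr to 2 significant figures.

11 m/yr

With h = a·x + b·y + c and 1 as origin, the differences give:
  155·a + (-80)·b = -0.59
  115·a + 75·b = -0.61
Eliminate b (×75 and ×(-80), subtract): 20825·a = -93.050 → a = ∂h/∂x = -0.004468
Back-substitute: b = ∂h/∂y = -0.001282.
|∇h| = √(-0.004468² + -0.001282²) = 0.004648
Seepage velocity v = K·i/n = 1.4 × 0.004648 / 0.21 = 0.03099 m/day = 11.32 m/yr.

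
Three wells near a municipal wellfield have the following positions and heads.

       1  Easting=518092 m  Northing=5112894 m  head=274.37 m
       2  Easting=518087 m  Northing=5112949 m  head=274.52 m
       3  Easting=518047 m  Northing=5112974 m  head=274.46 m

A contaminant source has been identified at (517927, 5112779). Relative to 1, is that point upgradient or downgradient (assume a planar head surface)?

Three-point gradient (reference 1): Δ to 2 = (-5, 55, +0.15), Δ to 3 = (-45, 80, +0.09).
∂h/∂x = +0.003398, ∂h/∂y = +0.003036 (det = 2075).
Head at (517927, 5112779) = 274.37 + (+0.003398)·(-165) + (+0.003036)·(-115) = 273.46 m.
That is lower than the 274.37 m at 1, so the point is downgradient.

downgradient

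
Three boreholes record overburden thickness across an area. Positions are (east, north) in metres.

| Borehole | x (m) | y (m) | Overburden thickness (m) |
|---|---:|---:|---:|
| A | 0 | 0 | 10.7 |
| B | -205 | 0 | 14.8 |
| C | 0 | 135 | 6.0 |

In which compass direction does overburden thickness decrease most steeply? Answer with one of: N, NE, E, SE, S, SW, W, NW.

∂d/∂x = (14.8 − 10.7) / (-205 − 0) = -0.02000
∂d/∂y = (6.0 − 10.7) / (135 − 0) = -0.03481
Steepest decrease is along −∇f = (+0.02000 E, +0.03481 N) → northeast.

NE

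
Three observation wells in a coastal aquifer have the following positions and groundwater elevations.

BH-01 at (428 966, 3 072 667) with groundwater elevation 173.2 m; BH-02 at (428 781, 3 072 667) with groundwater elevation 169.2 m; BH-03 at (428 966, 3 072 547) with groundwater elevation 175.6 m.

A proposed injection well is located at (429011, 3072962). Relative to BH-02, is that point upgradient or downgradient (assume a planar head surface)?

downgradient

∂h/∂x = (169.2 − 173.2) / (428781 − 428966) = +0.02162
∂h/∂y = (175.6 − 173.2) / (3072547 − 3072667) = -0.02000
Head at (429011, 3072962) = 173.2 + (+0.02162)·(45) + (-0.02000)·(295) = 168.27 m.
That is lower than the 169.2 m at BH-02, so the point is downgradient.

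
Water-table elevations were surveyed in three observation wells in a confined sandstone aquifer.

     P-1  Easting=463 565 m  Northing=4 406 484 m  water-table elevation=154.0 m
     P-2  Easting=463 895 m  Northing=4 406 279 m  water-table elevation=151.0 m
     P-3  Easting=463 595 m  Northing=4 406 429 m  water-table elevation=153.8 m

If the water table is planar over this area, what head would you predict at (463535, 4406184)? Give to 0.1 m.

154.9 m

Taking P-1 as reference: P-2−P-1 = (330, -205, -3.0); P-3−P-1 = (30, -55, -0.2).
Determinant of the coordinate differences = 330·(-55) − 30·(-205) = -12000.
∂h/∂x = [(-3.0)·(-55) − (-0.2)·(-205)] / -12000 = -0.01033
∂h/∂y = [330·(-0.2) − 30·(-3.0)] / -12000 = -0.002000
h(463535, 4406184) = 154.0 + (-0.01033)·(-30) + (-0.002000)·(-300) = 154.0 +0.310 +0.600 = 154.910 m.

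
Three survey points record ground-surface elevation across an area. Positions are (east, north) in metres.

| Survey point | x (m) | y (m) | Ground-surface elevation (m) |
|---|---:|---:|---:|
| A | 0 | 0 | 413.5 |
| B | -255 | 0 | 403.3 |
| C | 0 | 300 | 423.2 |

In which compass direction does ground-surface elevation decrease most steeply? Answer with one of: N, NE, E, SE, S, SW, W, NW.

SW

∂z/∂x = (403.3 − 413.5) / (-255 − 0) = +0.04000
∂z/∂y = (423.2 − 413.5) / (300 − 0) = +0.03233
Steepest decrease is along −∇f = (-0.04000 E, -0.03233 N) → southwest.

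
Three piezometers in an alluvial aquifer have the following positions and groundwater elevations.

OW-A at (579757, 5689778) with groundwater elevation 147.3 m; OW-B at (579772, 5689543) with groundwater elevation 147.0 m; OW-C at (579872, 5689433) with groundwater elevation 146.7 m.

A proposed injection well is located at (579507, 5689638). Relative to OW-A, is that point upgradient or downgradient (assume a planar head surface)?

Three-point gradient (reference OW-A): Δ to OW-B = (15, -235, -0.3), Δ to OW-C = (115, -345, -0.6).
∂h/∂x = -0.001716, ∂h/∂y = +0.001167 (det = 21850).
Head at (579507, 5689638) = 147.3 + (-0.001716)·(-250) + (+0.001167)·(-140) = 147.57 m.
That is higher than the 147.3 m at OW-A, so the point is upgradient.

upgradient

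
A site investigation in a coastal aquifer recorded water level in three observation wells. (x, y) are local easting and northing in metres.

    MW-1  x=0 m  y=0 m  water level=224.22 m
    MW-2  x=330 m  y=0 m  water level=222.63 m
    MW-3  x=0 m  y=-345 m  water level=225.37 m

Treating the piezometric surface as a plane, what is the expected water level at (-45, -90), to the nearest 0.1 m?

∂h/∂x = (222.63 − 224.22) / (330 − 0) = -0.004818
∂h/∂y = (225.37 − 224.22) / (-345 − 0) = -0.003333
h(-45, -90) = 224.22 + (-0.004818)·(-45) + (-0.003333)·(-90) = 224.22 +0.217 +0.300 = 224.737 m.

224.7 m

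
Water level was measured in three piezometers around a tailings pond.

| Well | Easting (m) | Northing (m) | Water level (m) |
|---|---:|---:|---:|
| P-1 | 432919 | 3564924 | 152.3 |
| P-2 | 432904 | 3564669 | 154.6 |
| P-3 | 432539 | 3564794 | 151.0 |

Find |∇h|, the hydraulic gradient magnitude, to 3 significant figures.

Taking P-1 as reference: P-2−P-1 = (-15, -255, +2.3); P-3−P-1 = (-380, -130, -1.3).
Solve a·Δx + b·Δy = Δh: det = (-15)·(-130) − (-380)·(-255) = -94950.
∂h/∂x = [(+2.3)·(-130) − (-1.3)·(-255)] / -94950 = +0.006640
∂h/∂y = [(-15)·(-1.3) − (-380)·(+2.3)] / -94950 = -0.009410
|∇h| = √(0.006640² + -0.009410²) = 0.01152

0.0115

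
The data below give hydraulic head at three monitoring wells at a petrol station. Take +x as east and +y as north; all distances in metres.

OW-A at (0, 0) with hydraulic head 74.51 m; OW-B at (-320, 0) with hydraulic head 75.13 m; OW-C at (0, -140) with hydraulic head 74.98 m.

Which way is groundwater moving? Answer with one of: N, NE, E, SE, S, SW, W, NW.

∂h/∂x = (75.13 − 74.51) / (-320 − 0) = -0.001937
∂h/∂y = (74.98 − 74.51) / (-140 − 0) = -0.003357
Flow = −∇h = (+0.001937 east, +0.003357 north), which points northeast.

NE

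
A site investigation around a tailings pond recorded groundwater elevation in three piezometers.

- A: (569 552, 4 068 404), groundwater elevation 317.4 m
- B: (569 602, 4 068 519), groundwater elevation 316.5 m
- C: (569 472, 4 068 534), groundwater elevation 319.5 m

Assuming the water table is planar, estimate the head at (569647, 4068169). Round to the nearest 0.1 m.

With h = a·x + b·y + c and A as origin, the differences give:
  50·a + 115·b = -0.9
  (-80)·a + 130·b = +2.1
Eliminate b (×130 and ×115, subtract): 15700·a = -358.50 → a = ∂h/∂x = -0.02283
Back-substitute: b = ∂h/∂y = +0.002102.
h(569647, 4068169) = 317.4 + (-0.02283)·(95) + (+0.002102)·(-235) = 317.4 -2.169 -0.494 = 314.737 m.

314.7 m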